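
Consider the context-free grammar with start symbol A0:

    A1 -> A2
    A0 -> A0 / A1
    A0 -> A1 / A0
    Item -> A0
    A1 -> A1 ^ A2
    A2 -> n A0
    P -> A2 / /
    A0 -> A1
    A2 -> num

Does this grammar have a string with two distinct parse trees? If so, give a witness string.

Witness: num / num

Derivation 1: A0 ⇒ A0 / A1 ⇒ A1 / A1 ⇒ A2 / A1 ⇒ num / A1 ⇒ num / A2 ⇒ num / num
Derivation 2: A0 ⇒ A1 / A0 ⇒ A2 / A0 ⇒ num / A0 ⇒ num / A1 ⇒ num / A2 ⇒ num / num

Two distinct leftmost derivations for the same string.

Ambiguous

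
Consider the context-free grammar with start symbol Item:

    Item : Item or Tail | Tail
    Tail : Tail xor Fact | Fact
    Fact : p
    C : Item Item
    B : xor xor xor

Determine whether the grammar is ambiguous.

Unambiguous

Only Item, Tail, Fact are reachable from Item; ignoring the rest: This is a standard precedence ladder (Item over Tail over Fact), with each level left-recursive on its own operator ('or' at Item, 'xor' at Tail). That structure is LR(1), hence unambiguous.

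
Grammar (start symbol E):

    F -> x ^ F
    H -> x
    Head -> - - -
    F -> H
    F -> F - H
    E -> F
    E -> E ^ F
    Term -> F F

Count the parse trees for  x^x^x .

Parse trees for x^x^x:
  [E [F x ^ [F x ^ [F [H x]]]]]
  [E [E [F [H x]]] ^ [F x ^ [F [H x]]]]
  [E [E [F x ^ [F [H x]]]] ^ [F [H x]]]
  [E [E [E [F [H x]]] ^ [F [H x]]] ^ [F [H x]]]

4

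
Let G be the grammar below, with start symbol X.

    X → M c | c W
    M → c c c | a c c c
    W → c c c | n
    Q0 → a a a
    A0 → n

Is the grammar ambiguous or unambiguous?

Witness: c c c c

Derivation 1: X ⇒ M c ⇒ c c c c
Derivation 2: X ⇒ c W ⇒ c c c c

Two distinct leftmost derivations for the same string.

Ambiguous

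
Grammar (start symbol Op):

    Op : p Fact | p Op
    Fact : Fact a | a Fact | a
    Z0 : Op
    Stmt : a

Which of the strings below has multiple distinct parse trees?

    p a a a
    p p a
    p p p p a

p a a a

p a a a: 4 trees
p p a: 1 tree
p p p p a: 1 tree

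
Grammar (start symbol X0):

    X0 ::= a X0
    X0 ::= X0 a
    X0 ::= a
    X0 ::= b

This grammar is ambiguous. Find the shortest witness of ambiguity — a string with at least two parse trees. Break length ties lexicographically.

a a

length 1: no string has ≥2 trees
length 2: a a has 2 parse trees

Two derivations of a a:
  X0 ⇒ a X0 ⇒ a a
  X0 ⇒ X0 a ⇒ a a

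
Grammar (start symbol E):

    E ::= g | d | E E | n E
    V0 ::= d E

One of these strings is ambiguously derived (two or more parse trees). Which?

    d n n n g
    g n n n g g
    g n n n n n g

g n n n g g

d n n n g: 1 tree
g n n n g g: 5 trees
g n n n n n g: 1 tree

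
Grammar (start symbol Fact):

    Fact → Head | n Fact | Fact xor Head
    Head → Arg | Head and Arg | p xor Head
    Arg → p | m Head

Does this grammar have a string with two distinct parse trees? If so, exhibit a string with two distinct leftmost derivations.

Ambiguous

Witness: p xor p

Derivation 1: Fact ⇒ Head ⇒ p xor Head ⇒ p xor Arg ⇒ p xor p
Derivation 2: Fact ⇒ Fact xor Head ⇒ Head xor Head ⇒ Arg xor Head ⇒ p xor Head ⇒ p xor Arg ⇒ p xor p

Two distinct leftmost derivations for the same string.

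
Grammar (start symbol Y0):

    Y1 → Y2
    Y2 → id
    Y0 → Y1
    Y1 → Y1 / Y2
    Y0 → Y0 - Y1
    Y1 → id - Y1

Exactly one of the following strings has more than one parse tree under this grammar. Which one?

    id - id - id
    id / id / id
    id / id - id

id - id - id

id - id - id: 4 trees
id / id / id: 1 tree
id / id - id: 1 tree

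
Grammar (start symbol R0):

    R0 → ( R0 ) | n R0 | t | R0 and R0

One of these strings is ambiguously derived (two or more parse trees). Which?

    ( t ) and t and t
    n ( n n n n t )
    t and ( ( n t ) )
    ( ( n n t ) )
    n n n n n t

( t ) and t and t: 2 trees
n ( n n n n t ): 1 tree
t and ( ( n t ) ): 1 tree
( ( n n t ) ): 1 tree
n n n n n t: 1 tree

( t ) and t and t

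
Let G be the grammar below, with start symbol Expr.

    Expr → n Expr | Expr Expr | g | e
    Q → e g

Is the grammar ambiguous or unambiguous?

Ambiguous

Witness: e e e

Derivation 1: Expr ⇒ Expr Expr ⇒ Expr Expr Expr ⇒ e Expr Expr ⇒ e e Expr ⇒ e e e
Derivation 2: Expr ⇒ Expr Expr ⇒ e Expr ⇒ e Expr Expr ⇒ e e Expr ⇒ e e e

Two distinct leftmost derivations for the same string.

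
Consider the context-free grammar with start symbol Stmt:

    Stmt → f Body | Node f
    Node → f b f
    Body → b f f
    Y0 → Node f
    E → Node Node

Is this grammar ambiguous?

Ambiguous

Witness: f b f f

Derivation 1: Stmt ⇒ f Body ⇒ f b f f
Derivation 2: Stmt ⇒ Node f ⇒ f b f f

Two distinct leftmost derivations for the same string.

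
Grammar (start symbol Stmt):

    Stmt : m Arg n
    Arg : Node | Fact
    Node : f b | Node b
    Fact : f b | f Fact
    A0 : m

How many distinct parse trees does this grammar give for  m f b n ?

Parse trees for m f b n:
  [Stmt m [Arg [Node f b]] n]
  [Stmt m [Arg [Fact f b]] n]

2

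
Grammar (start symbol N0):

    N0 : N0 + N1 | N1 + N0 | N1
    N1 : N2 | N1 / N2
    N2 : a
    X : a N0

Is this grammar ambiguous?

Witness: a + a

Derivation 1: N0 ⇒ N0 + N1 ⇒ N1 + N1 ⇒ N2 + N1 ⇒ a + N1 ⇒ a + N2 ⇒ a + a
Derivation 2: N0 ⇒ N1 + N0 ⇒ N2 + N0 ⇒ a + N0 ⇒ a + N1 ⇒ a + N2 ⇒ a + a

Two distinct leftmost derivations for the same string.

Ambiguous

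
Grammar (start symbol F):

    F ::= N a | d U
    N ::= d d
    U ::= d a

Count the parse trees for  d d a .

Parse trees for d d a:
  [F [N d d] a]
  [F d [U d a]]

2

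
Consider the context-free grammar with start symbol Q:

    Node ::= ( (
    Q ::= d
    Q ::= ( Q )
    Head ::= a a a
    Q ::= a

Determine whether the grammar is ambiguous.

Unambiguous

Only Q is reachable from Q; ignoring the rest: Each string is a nest of matched brackets around a single atom. An opening bracket forces the recursive rule; an atom forces the base rule.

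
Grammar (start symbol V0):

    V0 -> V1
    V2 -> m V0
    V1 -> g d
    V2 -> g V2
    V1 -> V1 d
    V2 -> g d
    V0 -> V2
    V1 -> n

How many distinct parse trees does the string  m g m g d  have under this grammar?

2

Parse trees for m g m g d:
  [V0 [V2 m [V0 [V2 g [V2 m [V0 [V1 g d]]]]]]]
  [V0 [V2 m [V0 [V2 g [V2 m [V0 [V2 g d]]]]]]]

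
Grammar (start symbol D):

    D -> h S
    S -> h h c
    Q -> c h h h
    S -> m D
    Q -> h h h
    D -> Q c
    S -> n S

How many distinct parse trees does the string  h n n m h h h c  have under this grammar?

2

Parse trees for h n n m h h h c:
  [D h [S n [S n [S m [D h [S h h c]]]]]]
  [D h [S n [S n [S m [D [Q h h h] c]]]]]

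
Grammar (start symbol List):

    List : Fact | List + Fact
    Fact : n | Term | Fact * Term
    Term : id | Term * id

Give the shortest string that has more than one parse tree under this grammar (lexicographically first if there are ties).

id * id

length 1: no string has ≥2 trees
length 3: id * id has 2 parse trees

Two derivations of id * id:
  List ⇒ Fact ⇒ Term ⇒ Term * id ⇒ id * id
  List ⇒ Fact ⇒ Fact * Term ⇒ Term * Term ⇒ id * Term ⇒ id * id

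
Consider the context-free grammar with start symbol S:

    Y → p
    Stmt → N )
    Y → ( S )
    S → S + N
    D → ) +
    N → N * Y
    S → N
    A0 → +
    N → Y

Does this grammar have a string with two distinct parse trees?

(Stmt, A0, D are unreachable from S, so their rules don't affect L(S).) S → S + N | N  ;  N → N * Y | Y  — a left-associative chain with Y at the bottom. Each string factors uniquely by precedence.

Unambiguous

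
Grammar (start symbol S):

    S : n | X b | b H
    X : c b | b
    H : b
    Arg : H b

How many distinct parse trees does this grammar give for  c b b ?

1

Parse trees for c b b:
  [S [X c b] b]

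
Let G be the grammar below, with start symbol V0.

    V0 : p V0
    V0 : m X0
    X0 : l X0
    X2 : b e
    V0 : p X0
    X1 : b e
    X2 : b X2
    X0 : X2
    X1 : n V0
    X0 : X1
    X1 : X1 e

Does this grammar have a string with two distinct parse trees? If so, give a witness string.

Ambiguous

Witness: m b e

Derivation 1: V0 ⇒ m X0 ⇒ m X2 ⇒ m b e
Derivation 2: V0 ⇒ m X0 ⇒ m X1 ⇒ m b e

Two distinct leftmost derivations for the same string.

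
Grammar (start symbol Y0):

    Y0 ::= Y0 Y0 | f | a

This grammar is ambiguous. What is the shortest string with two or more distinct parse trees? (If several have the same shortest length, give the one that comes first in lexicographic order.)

a a a

length 1: no string has ≥2 trees
length 2: no string has ≥2 trees
length 3: a a a has 2 parse trees

Two derivations of a a a:
  Y0 ⇒ Y0 Y0 ⇒ Y0 Y0 Y0 ⇒ a Y0 Y0 ⇒ a a Y0 ⇒ a a a
  Y0 ⇒ Y0 Y0 ⇒ a Y0 ⇒ a Y0 Y0 ⇒ a a Y0 ⇒ a a a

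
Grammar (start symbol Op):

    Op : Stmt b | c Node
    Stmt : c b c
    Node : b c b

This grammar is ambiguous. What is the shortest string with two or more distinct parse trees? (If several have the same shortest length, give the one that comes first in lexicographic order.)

c b c b

length 4: c b c b has 2 parse trees

Two derivations of c b c b:
  Op ⇒ Stmt b ⇒ c b c b
  Op ⇒ c Node ⇒ c b c b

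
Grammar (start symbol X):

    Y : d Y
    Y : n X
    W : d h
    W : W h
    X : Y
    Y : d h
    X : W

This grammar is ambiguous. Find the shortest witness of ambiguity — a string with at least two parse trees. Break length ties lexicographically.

length 2: d h has 2 parse trees

Two derivations of d h:
  X ⇒ Y ⇒ d h
  X ⇒ W ⇒ d h

d h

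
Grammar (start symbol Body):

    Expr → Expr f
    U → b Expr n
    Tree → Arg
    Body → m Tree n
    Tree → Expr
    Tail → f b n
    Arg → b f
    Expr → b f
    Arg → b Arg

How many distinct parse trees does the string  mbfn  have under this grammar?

2

Parse trees for mbfn:
  [Body m [Tree [Arg b f]] n]
  [Body m [Tree [Expr b f]] n]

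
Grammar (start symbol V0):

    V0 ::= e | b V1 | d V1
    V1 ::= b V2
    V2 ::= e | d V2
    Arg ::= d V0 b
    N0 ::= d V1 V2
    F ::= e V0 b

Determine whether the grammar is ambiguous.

Unambiguous

(Arg, N0, F are unreachable from V0, so their rules don't affect L(V0).) The reachable rules are right-linear with at most one rule per (nonterminal, next-terminal) pair. Each input token forces the next rule, so parsing is deterministic.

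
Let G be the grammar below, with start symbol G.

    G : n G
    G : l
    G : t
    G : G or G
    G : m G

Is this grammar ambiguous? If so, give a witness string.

Ambiguous

Witness: m l or l

Derivation 1: G ⇒ G or G ⇒ m G or G ⇒ m l or G ⇒ m l or l
Derivation 2: G ⇒ m G ⇒ m G or G ⇒ m l or G ⇒ m l or l

Two distinct leftmost derivations for the same string.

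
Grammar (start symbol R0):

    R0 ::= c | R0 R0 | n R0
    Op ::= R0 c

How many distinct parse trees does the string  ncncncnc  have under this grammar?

30

Parse trees for ncncncnc (showing first 6 of 30):
  [R0 [R0 n [R0 c]] [R0 [R0 n [R0 c]] [R0 [R0 n [R0 c]] [R0 n [R0 c]]]]]
  [R0 [R0 n [R0 c]] [R0 [R0 n [R0 c]] [R0 n [R0 [R0 c] [R0 n [R0 c]]]]]]
  [R0 [R0 n [R0 c]] [R0 [R0 [R0 n [R0 c]] [R0 n [R0 c]]] [R0 n [R0 c]]]]
  [R0 [R0 n [R0 c]] [R0 [R0 n [R0 [R0 c] [R0 n [R0 c]]]] [R0 n [R0 c]]]]
  [R0 [R0 n [R0 c]] [R0 n [R0 [R0 c] [R0 [R0 n [R0 c]] [R0 n [R0 c]]]]]]
  [R0 [R0 n [R0 c]] [R0 n [R0 [R0 c] [R0 n [R0 [R0 c] [R0 n [R0 c]]]]]]]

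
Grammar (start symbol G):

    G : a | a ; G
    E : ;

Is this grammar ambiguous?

Only G is reachable from G; ignoring the rest: The reachable grammar is A → atom sep A | atom. Each atom is followed by either the separator (recurse) or end-of-string (stop) — no choice point.

Unambiguous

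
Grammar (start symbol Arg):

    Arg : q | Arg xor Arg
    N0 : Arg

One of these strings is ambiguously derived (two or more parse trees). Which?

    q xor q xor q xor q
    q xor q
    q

q xor q xor q xor q

q xor q xor q xor q: 5 trees
q xor q: 1 tree
q: 1 tree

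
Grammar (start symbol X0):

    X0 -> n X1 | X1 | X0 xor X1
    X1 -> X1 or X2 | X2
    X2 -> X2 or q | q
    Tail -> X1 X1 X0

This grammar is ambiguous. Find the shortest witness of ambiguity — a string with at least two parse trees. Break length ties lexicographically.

q or q

length 1: no string has ≥2 trees
length 2: no string has ≥2 trees
length 3: q or q has 2 parse trees

Two derivations of q or q:
  X0 ⇒ X1 ⇒ X1 or X2 ⇒ X2 or X2 ⇒ q or X2 ⇒ q or q
  X0 ⇒ X1 ⇒ X2 ⇒ X2 or q ⇒ q or q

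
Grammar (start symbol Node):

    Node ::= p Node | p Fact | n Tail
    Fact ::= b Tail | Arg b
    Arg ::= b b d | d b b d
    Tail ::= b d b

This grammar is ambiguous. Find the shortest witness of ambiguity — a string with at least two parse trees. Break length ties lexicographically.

length 4: no string has ≥2 trees
length 5: p b b d b has 2 parse trees

Two derivations of p b b d b:
  Node ⇒ p Fact ⇒ p b Tail ⇒ p b b d b
  Node ⇒ p Fact ⇒ p Arg b ⇒ p b b d b

p b b d b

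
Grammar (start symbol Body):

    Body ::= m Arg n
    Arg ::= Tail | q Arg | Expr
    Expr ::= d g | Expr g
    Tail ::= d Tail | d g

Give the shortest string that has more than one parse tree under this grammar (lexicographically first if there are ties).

m d g n

length 4: m d g n has 2 parse trees

Two derivations of m d g n:
  Body ⇒ m Arg n ⇒ m Tail n ⇒ m d g n
  Body ⇒ m Arg n ⇒ m Expr n ⇒ m d g n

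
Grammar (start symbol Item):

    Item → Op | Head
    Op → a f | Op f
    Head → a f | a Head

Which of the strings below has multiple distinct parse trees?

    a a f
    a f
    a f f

a f

a a f: 1 tree
a f: 2 trees
a f f: 1 tree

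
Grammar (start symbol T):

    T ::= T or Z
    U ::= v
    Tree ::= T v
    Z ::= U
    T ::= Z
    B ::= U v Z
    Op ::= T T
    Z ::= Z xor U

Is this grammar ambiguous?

(Tree, B, Op are unreachable from T, so their rules don't affect L(T).) The grammar is stratified — T handles 'or' (left-recursive), Z handles 'xor', U atoms. Each operator has a fixed associativity and precedence level, so every string has one parse.

Unambiguous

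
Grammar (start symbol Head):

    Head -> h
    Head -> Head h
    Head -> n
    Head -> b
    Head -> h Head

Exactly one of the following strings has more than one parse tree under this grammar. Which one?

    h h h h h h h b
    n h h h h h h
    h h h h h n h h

h h h h h n h h

h h h h h h h b: 1 tree
n h h h h h h: 1 tree
h h h h h n h h: 21 trees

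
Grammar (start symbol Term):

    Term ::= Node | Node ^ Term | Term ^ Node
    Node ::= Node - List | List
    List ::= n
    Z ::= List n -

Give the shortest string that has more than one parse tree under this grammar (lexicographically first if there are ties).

length 1: no string has ≥2 trees
length 3: n ^ n has 2 parse trees

Two derivations of n ^ n:
  Term ⇒ Node ^ Term ⇒ List ^ Term ⇒ n ^ Term ⇒ n ^ Node ⇒ n ^ List ⇒ n ^ n
  Term ⇒ Term ^ Node ⇒ Node ^ Node ⇒ List ^ Node ⇒ n ^ Node ⇒ n ^ List ⇒ n ^ n

n ^ n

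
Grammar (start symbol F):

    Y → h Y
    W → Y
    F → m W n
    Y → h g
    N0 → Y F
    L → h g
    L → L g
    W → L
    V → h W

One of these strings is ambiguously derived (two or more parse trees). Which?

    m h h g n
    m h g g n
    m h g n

m h g n

m h h g n: 1 tree
m h g g n: 1 tree
m h g n: 2 trees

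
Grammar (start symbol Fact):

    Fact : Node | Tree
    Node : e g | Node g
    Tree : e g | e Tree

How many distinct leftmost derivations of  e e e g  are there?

1

Parse trees for e e e g:
  [Fact [Tree e [Tree e [Tree e g]]]]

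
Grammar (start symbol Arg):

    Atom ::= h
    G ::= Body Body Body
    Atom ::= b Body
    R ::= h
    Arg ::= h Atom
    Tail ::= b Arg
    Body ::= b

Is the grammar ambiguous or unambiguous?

Unambiguous

Only Arg, Atom, Body are reachable from Arg; ignoring the rest: Each reachable nonterminal has at most one production per leading terminal, and all productions are right-linear; the derivation is determined token-by-token.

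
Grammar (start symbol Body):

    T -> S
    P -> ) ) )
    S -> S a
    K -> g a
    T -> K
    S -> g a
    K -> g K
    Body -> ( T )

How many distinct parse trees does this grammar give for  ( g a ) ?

Parse trees for ( g a ):
  [Body ( [T [S g a]] )]
  [Body ( [T [K g a]] )]

2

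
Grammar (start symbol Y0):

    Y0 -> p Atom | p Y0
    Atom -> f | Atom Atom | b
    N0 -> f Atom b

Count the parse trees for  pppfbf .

Parse trees for pppfbf:
  [Y0 p [Y0 p [Y0 p [Atom [Atom f] [Atom [Atom b] [Atom f]]]]]]
  [Y0 p [Y0 p [Y0 p [Atom [Atom [Atom f] [Atom b]] [Atom f]]]]]

2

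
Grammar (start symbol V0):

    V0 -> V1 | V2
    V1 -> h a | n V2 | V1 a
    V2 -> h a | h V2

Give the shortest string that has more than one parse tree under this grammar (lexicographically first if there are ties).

h a

length 2: h a has 2 parse trees

Two derivations of h a:
  V0 ⇒ V1 ⇒ h a
  V0 ⇒ V2 ⇒ h a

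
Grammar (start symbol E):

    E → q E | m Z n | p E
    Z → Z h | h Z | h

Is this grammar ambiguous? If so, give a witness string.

Witness: m h h n

Derivation 1: E ⇒ m Z n ⇒ m Z h n ⇒ m h h n
Derivation 2: E ⇒ m Z n ⇒ m h Z n ⇒ m h h n

Two distinct leftmost derivations for the same string.

Ambiguous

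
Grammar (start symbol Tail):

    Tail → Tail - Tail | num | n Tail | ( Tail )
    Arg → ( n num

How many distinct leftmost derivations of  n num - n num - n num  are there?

Parse trees for n num - n num - n num:
  [Tail [Tail n [Tail num]] - [Tail [Tail n [Tail num]] - [Tail n [Tail num]]]]
  [Tail [Tail n [Tail num]] - [Tail n [Tail [Tail num] - [Tail n [Tail num]]]]]
  [Tail [Tail [Tail n [Tail num]] - [Tail n [Tail num]]] - [Tail n [Tail num]]]
  [Tail [Tail n [Tail [Tail num] - [Tail n [Tail num]]]] - [Tail n [Tail num]]]
  [Tail n [Tail [Tail num] - [Tail [Tail n [Tail num]] - [Tail n [Tail num]]]]]
  [Tail n [Tail [Tail num] - [Tail n [Tail [Tail num] - [Tail n [Tail num]]]]]]
  [Tail n [Tail [Tail [Tail num] - [Tail n [Tail num]]] - [Tail n [Tail num]]]]

7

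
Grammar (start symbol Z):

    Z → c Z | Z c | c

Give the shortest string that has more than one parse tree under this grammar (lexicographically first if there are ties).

c c

length 1: no string has ≥2 trees
length 2: c c has 2 parse trees

Two derivations of c c:
  Z ⇒ c Z ⇒ c c
  Z ⇒ Z c ⇒ c c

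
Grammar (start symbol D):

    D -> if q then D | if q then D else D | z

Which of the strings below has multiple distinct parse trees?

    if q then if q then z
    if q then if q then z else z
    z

if q then if q then z else z

if q then if q then z: 1 tree
if q then if q then z else z: 2 trees
z: 1 tree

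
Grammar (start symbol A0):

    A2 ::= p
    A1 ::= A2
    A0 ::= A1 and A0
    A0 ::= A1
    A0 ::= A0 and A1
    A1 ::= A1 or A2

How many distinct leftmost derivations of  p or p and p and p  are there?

4

Parse trees for p or p and p and p:
  [A0 [A1 [A1 [A2 p]] or [A2 p]] and [A0 [A1 [A2 p]] and [A0 [A1 [A2 p]]]]]
  [A0 [A1 [A1 [A2 p]] or [A2 p]] and [A0 [A0 [A1 [A2 p]]] and [A1 [A2 p]]]]
  [A0 [A0 [A1 [A1 [A2 p]] or [A2 p]] and [A0 [A1 [A2 p]]]] and [A1 [A2 p]]]
  [A0 [A0 [A0 [A1 [A1 [A2 p]] or [A2 p]]] and [A1 [A2 p]]] and [A1 [A2 p]]]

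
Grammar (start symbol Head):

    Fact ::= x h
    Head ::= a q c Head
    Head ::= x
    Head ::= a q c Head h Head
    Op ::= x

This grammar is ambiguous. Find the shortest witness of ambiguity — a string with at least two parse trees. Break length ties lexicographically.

length 1: no string has ≥2 trees
length 4: no string has ≥2 trees
length 6: no string has ≥2 trees
length 7: no string has ≥2 trees
length 9: a q c a q c x h x has 2 parse trees

Two derivations of a q c a q c x h x:
  Head ⇒ a q c Head ⇒ a q c a q c Head h Head ⇒ a q c a q c x h Head ⇒ a q c a q c x h x
  Head ⇒ a q c Head h Head ⇒ a q c a q c Head h Head ⇒ a q c a q c x h Head ⇒ a q c a q c x h x

a q c a q c x h x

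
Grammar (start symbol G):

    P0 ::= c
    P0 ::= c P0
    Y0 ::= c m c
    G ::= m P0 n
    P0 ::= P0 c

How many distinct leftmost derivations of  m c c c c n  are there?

8

Parse trees for m c c c c n:
  [G m [P0 c [P0 c [P0 c [P0 c]]]] n]
  [G m [P0 c [P0 c [P0 [P0 c] c]]] n]
  [G m [P0 c [P0 [P0 c [P0 c]] c]] n]
  [G m [P0 c [P0 [P0 [P0 c] c] c]] n]
  [G m [P0 [P0 c [P0 c [P0 c]]] c] n]
  [G m [P0 [P0 c [P0 [P0 c] c]] c] n]
  [G m [P0 [P0 [P0 c [P0 c]] c] c] n]
  [G m [P0 [P0 [P0 [P0 c] c] c] c] n]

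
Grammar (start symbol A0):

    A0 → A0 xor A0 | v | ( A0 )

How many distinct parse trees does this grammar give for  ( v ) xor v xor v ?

Parse trees for ( v ) xor v xor v:
  [A0 [A0 ( [A0 v] )] xor [A0 [A0 v] xor [A0 v]]]
  [A0 [A0 [A0 ( [A0 v] )] xor [A0 v]] xor [A0 v]]

2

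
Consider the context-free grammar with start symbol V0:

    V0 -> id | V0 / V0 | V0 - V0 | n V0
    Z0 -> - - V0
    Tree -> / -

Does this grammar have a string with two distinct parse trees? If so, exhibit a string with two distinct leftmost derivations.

Witness: n id - id

Derivation 1: V0 ⇒ V0 - V0 ⇒ n V0 - V0 ⇒ n id - V0 ⇒ n id - id
Derivation 2: V0 ⇒ n V0 ⇒ n V0 - V0 ⇒ n id - V0 ⇒ n id - id

Two distinct leftmost derivations for the same string.

Ambiguous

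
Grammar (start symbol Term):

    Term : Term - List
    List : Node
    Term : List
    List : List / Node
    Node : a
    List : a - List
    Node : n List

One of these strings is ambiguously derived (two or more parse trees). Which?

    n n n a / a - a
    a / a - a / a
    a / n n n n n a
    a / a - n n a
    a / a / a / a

n n n a / a - a: 4 trees
a / a - a / a: 1 tree
a / n n n n n a: 1 tree
a / a - n n a: 1 tree
a / a / a / a: 1 tree

n n n a / a - a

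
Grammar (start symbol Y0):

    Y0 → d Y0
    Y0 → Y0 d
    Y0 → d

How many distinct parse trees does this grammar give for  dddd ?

8

Parse trees for dddd:
  [Y0 d [Y0 d [Y0 d [Y0 d]]]]
  [Y0 d [Y0 d [Y0 [Y0 d] d]]]
  [Y0 d [Y0 [Y0 d [Y0 d]] d]]
  [Y0 d [Y0 [Y0 [Y0 d] d] d]]
  [Y0 [Y0 d [Y0 d [Y0 d]]] d]
  [Y0 [Y0 d [Y0 [Y0 d] d]] d]
  [Y0 [Y0 [Y0 d [Y0 d]] d] d]
  [Y0 [Y0 [Y0 [Y0 d] d] d] d]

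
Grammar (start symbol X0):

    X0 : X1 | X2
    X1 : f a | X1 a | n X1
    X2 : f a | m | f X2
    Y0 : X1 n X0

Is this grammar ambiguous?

Ambiguous

Witness: f a

Derivation 1: X0 ⇒ X1 ⇒ f a
Derivation 2: X0 ⇒ X2 ⇒ f a

Two distinct leftmost derivations for the same string.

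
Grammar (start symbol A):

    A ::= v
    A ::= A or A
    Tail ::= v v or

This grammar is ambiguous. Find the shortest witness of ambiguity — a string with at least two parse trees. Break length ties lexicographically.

v or v or v

length 1: no string has ≥2 trees
length 3: no string has ≥2 trees
length 5: v or v or v has 2 parse trees

Two derivations of v or v or v:
  A ⇒ A or A ⇒ v or A ⇒ v or A or A ⇒ v or v or A ⇒ v or v or v
  A ⇒ A or A ⇒ A or A or A ⇒ v or A or A ⇒ v or v or A ⇒ v or v or v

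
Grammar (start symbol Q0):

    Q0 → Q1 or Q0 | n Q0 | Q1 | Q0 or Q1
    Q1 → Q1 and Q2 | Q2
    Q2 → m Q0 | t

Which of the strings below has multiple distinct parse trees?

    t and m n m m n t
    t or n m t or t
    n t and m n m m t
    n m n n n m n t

t and m n m m n t: 1 tree
t or n m t or t: 6 trees
n t and m n m m t: 1 tree
n m n n n m n t: 1 tree

t or n m t or t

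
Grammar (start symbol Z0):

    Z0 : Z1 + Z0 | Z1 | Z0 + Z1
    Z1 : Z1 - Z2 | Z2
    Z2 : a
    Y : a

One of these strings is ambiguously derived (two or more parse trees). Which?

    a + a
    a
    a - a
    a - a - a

a + a

a + a: 2 trees
a: 1 tree
a - a: 1 tree
a - a - a: 1 tree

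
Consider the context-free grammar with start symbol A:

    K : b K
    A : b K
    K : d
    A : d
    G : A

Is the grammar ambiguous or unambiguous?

(G is unreachable from A, so its rules don't affect L(A).) Restricted to the reachable nonterminals, every rule has the form A → t or A → t B, and no two rules for the same A share a first terminal. The grammar encodes a DFA — one run per string.

Unambiguous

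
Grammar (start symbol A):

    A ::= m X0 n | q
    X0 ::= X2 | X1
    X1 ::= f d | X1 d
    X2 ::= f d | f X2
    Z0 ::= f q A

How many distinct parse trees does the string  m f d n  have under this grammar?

2

Parse trees for m f d n:
  [A m [X0 [X2 f d]] n]
  [A m [X0 [X1 f d]] n]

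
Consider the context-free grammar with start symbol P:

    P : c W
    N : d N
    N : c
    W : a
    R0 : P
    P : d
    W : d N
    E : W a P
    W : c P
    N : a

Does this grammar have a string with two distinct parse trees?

Only P, W, N are reachable from P; ignoring the rest: Each reachable nonterminal has at most one production per leading terminal, and all productions are right-linear; the derivation is determined token-by-token.

Unambiguous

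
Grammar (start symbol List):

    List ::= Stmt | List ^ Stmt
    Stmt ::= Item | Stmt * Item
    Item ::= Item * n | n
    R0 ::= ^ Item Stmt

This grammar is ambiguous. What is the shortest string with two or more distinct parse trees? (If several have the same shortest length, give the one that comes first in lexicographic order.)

length 1: no string has ≥2 trees
length 3: n * n has 2 parse trees

Two derivations of n * n:
  List ⇒ Stmt ⇒ Item ⇒ Item * n ⇒ n * n
  List ⇒ Stmt ⇒ Stmt * Item ⇒ Item * Item ⇒ n * Item ⇒ n * n

n * n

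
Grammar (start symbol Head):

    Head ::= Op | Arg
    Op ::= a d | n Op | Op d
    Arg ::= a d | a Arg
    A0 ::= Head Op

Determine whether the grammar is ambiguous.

Ambiguous

Witness: a d

Derivation 1: Head ⇒ Op ⇒ a d
Derivation 2: Head ⇒ Arg ⇒ a d

Two distinct leftmost derivations for the same string.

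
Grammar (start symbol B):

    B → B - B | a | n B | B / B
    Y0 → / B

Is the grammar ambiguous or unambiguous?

Witness: n a - a

Derivation 1: B ⇒ B - B ⇒ n B - B ⇒ n a - B ⇒ n a - a
Derivation 2: B ⇒ n B ⇒ n B - B ⇒ n a - B ⇒ n a - a

Two distinct leftmost derivations for the same string.

Ambiguous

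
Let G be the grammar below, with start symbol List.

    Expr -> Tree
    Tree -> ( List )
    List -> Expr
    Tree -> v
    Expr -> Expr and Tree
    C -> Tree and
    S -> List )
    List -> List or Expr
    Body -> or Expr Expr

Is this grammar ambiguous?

Unambiguous

Only List, Expr, Tree are reachable from List; ignoring the rest: The grammar is stratified — List handles 'or' (left-recursive), Expr handles 'and', Tree atoms. Each operator has a fixed associativity and precedence level, so every string has one parse.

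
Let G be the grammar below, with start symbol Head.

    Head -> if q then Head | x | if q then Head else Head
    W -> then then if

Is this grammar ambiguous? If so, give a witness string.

Witness: if q then if q then x else x

Derivation 1: Head ⇒ if q then Head ⇒ if q then if q then Head else Head ⇒ if q then if q then x else Head ⇒ if q then if q then x else x
Derivation 2: Head ⇒ if q then Head else Head ⇒ if q then if q then Head else Head ⇒ if q then if q then x else Head ⇒ if q then if q then x else x

Two distinct leftmost derivations for the same string.

Ambiguous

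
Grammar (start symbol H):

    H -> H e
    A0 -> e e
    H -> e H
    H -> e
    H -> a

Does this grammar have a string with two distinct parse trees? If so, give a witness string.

Ambiguous

Witness: e e

Derivation 1: H ⇒ H e ⇒ e e
Derivation 2: H ⇒ e H ⇒ e e

Two distinct leftmost derivations for the same string.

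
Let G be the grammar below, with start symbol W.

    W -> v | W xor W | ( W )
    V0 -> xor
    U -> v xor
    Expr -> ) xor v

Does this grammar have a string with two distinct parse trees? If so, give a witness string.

Witness: v xor v xor v

Derivation 1: W ⇒ W xor W ⇒ v xor W ⇒ v xor W xor W ⇒ v xor v xor W ⇒ v xor v xor v
Derivation 2: W ⇒ W xor W ⇒ W xor W xor W ⇒ v xor W xor W ⇒ v xor v xor W ⇒ v xor v xor v

Two distinct leftmost derivations for the same string.

Ambiguous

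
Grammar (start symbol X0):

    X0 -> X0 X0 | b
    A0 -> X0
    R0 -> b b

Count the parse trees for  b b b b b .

Parse trees for b b b b b (showing first 6 of 14):
  [X0 [X0 b] [X0 [X0 b] [X0 [X0 b] [X0 [X0 b] [X0 b]]]]]
  [X0 [X0 b] [X0 [X0 b] [X0 [X0 [X0 b] [X0 b]] [X0 b]]]]
  [X0 [X0 b] [X0 [X0 [X0 b] [X0 b]] [X0 [X0 b] [X0 b]]]]
  [X0 [X0 b] [X0 [X0 [X0 b] [X0 [X0 b] [X0 b]]] [X0 b]]]
  [X0 [X0 b] [X0 [X0 [X0 [X0 b] [X0 b]] [X0 b]] [X0 b]]]
  [X0 [X0 [X0 b] [X0 b]] [X0 [X0 b] [X0 [X0 b] [X0 b]]]]

14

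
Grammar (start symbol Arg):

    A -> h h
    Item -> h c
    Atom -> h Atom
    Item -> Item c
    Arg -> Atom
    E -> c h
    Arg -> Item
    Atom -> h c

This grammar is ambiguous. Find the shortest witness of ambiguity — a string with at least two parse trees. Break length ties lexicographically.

h c

length 2: h c has 2 parse trees

Two derivations of h c:
  Arg ⇒ Atom ⇒ h c
  Arg ⇒ Item ⇒ h c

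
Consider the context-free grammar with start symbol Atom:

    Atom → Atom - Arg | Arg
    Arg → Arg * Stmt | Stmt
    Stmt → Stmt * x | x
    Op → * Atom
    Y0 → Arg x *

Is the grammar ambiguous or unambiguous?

Ambiguous

Witness: x * x

Derivation 1: Atom ⇒ Arg ⇒ Arg * Stmt ⇒ Stmt * Stmt ⇒ x * Stmt ⇒ x * x
Derivation 2: Atom ⇒ Arg ⇒ Stmt ⇒ Stmt * x ⇒ x * x

Two distinct leftmost derivations for the same string.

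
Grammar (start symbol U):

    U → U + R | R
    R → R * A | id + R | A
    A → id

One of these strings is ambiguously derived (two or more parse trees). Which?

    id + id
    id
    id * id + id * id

id + id: 2 trees
id: 1 tree
id * id + id * id: 1 tree

id + id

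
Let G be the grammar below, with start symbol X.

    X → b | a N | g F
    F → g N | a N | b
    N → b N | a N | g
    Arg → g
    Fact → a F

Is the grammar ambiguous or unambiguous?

Only X, F, N are reachable from X; ignoring the rest: The reachable rules are right-linear with at most one rule per (nonterminal, next-terminal) pair. Each input token forces the next rule, so parsing is deterministic.

Unambiguous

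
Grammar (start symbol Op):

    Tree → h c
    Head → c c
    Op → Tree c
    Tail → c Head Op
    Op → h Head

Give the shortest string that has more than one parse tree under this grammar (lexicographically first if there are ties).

length 3: h c c has 2 parse trees

Two derivations of h c c:
  Op ⇒ Tree c ⇒ h c c
  Op ⇒ h Head ⇒ h c c

h c c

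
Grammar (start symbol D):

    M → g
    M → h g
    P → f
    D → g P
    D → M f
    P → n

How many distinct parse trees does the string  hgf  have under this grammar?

Parse trees for hgf:
  [D [M h g] f]

1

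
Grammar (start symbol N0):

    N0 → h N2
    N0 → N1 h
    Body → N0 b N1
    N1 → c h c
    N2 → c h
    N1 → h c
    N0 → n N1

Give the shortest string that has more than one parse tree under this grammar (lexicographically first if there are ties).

h c h

length 3: h c h has 2 parse trees

Two derivations of h c h:
  N0 ⇒ h N2 ⇒ h c h
  N0 ⇒ N1 h ⇒ h c h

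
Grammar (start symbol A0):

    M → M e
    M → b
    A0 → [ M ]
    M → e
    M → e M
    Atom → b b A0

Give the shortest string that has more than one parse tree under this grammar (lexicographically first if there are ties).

length 3: no string has ≥2 trees
length 4: [ e e ] has 2 parse trees

Two derivations of [ e e ]:
  A0 ⇒ [ M ] ⇒ [ M e ] ⇒ [ e e ]
  A0 ⇒ [ M ] ⇒ [ e M ] ⇒ [ e e ]

[ e e ]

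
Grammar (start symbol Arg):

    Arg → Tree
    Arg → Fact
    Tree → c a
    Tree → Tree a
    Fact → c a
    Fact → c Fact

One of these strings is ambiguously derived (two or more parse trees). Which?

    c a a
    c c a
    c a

c a a: 1 tree
c c a: 1 tree
c a: 2 trees

c a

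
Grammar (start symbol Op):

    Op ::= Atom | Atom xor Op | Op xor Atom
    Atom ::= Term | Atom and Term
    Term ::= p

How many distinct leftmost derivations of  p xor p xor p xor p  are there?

Parse trees for p xor p xor p xor p:
  [Op [Atom [Term p]] xor [Op [Atom [Term p]] xor [Op [Atom [Term p]] xor [Op [Atom [Term p]]]]]]
  [Op [Atom [Term p]] xor [Op [Atom [Term p]] xor [Op [Op [Atom [Term p]]] xor [Atom [Term p]]]]]
  [Op [Atom [Term p]] xor [Op [Op [Atom [Term p]] xor [Op [Atom [Term p]]]] xor [Atom [Term p]]]]
  [Op [Atom [Term p]] xor [Op [Op [Op [Atom [Term p]]] xor [Atom [Term p]]] xor [Atom [Term p]]]]
  [Op [Op [Atom [Term p]] xor [Op [Atom [Term p]] xor [Op [Atom [Term p]]]]] xor [Atom [Term p]]]
  [Op [Op [Atom [Term p]] xor [Op [Op [Atom [Term p]]] xor [Atom [Term p]]]] xor [Atom [Term p]]]
  [Op [Op [Op [Atom [Term p]] xor [Op [Atom [Term p]]]] xor [Atom [Term p]]] xor [Atom [Term p]]]
  [Op [Op [Op [Op [Atom [Term p]]] xor [Atom [Term p]]] xor [Atom [Term p]]] xor [Atom [Term p]]]

8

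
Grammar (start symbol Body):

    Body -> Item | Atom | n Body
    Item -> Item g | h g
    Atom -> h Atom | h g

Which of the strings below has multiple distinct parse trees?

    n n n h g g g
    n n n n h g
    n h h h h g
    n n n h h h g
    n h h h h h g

n n n n h g

n n n h g g g: 1 tree
n n n n h g: 2 trees
n h h h h g: 1 tree
n n n h h h g: 1 tree
n h h h h h g: 1 tree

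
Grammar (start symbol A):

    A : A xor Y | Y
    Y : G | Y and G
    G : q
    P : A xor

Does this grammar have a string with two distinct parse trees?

Unambiguous

(P is unreachable from A, so its rules don't affect L(A).) A → A xor Y | Y  ;  Y → Y and G | G  — a left-associative chain with G at the bottom. Each string factors uniquely by precedence.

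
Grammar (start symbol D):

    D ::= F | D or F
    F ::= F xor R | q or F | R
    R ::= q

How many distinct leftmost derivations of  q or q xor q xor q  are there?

4

Parse trees for q or q xor q xor q:
  [D [F [F [F q or [F [R q]]] xor [R q]] xor [R q]]]
  [D [F [F q or [F [F [R q]] xor [R q]]] xor [R q]]]
  [D [F q or [F [F [F [R q]] xor [R q]] xor [R q]]]]
  [D [D [F [R q]]] or [F [F [F [R q]] xor [R q]] xor [R q]]]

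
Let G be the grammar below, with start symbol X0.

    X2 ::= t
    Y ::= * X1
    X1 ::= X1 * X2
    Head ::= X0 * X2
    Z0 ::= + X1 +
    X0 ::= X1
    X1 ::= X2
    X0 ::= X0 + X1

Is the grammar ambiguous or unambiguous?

Unambiguous

Only X0, X1, X2 are reachable from X0; ignoring the rest: The grammar is stratified — X0 handles '+' (left-recursive), X1 handles '*', X2 atoms. Each operator has a fixed associativity and precedence level, so every string has one parse.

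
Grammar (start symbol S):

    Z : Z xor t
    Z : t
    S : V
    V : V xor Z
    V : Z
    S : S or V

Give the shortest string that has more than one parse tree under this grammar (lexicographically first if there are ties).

length 1: no string has ≥2 trees
length 3: t xor t has 2 parse trees

Two derivations of t xor t:
  S ⇒ V ⇒ V xor Z ⇒ Z xor Z ⇒ t xor Z ⇒ t xor t
  S ⇒ V ⇒ Z ⇒ Z xor t ⇒ t xor t

t xor t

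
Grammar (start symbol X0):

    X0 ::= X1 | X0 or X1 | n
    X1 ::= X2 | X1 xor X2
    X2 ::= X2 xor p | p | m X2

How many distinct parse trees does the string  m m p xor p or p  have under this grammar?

4

Parse trees for m m p xor p or p:
  [X0 [X0 [X1 [X2 [X2 m [X2 m [X2 p]]] xor p]]] or [X1 [X2 p]]]
  [X0 [X0 [X1 [X2 m [X2 [X2 m [X2 p]] xor p]]]] or [X1 [X2 p]]]
  [X0 [X0 [X1 [X2 m [X2 m [X2 [X2 p] xor p]]]]] or [X1 [X2 p]]]
  [X0 [X0 [X1 [X1 [X2 m [X2 m [X2 p]]]] xor [X2 p]]] or [X1 [X2 p]]]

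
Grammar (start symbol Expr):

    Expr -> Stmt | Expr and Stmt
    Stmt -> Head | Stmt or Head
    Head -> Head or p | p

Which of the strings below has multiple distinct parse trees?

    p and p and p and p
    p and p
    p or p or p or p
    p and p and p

p and p and p and p: 1 tree
p and p: 1 tree
p or p or p or p: 8 trees
p and p and p: 1 tree

p or p or p or p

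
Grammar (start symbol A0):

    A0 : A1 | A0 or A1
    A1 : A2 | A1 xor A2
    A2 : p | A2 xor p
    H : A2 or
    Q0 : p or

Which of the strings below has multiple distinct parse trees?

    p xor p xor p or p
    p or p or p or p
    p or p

p xor p xor p or p: 4 trees
p or p or p or p: 1 tree
p or p: 1 tree

p xor p xor p or p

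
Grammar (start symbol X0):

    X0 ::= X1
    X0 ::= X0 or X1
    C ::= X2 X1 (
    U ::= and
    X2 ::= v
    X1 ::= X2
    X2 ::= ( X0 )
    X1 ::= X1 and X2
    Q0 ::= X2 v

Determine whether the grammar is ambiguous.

(C, U, Q0 are unreachable from X0, so their rules don't affect L(X0).) The grammar is stratified — X0 handles 'or' (left-recursive), X1 handles 'and', X2 atoms. Each operator has a fixed associativity and precedence level, so every string has one parse.

Unambiguous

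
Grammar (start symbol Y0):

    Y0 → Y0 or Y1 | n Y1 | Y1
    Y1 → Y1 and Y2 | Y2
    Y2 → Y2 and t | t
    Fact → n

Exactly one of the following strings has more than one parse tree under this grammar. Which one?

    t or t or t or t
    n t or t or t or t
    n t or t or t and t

t or t or t or t: 1 tree
n t or t or t or t: 1 tree
n t or t or t and t: 2 trees

n t or t or t and t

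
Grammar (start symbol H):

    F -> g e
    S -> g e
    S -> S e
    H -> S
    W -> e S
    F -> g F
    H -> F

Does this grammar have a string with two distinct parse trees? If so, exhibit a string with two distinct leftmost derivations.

Witness: g e

Derivation 1: H ⇒ S ⇒ g e
Derivation 2: H ⇒ F ⇒ g e

Two distinct leftmost derivations for the same string.

Ambiguous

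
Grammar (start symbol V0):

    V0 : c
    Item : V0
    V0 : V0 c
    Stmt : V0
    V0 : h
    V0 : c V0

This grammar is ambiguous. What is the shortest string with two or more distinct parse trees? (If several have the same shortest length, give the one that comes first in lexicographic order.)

length 1: no string has ≥2 trees
length 2: c c has 2 parse trees

Two derivations of c c:
  V0 ⇒ V0 c ⇒ c c
  V0 ⇒ c V0 ⇒ c c

c c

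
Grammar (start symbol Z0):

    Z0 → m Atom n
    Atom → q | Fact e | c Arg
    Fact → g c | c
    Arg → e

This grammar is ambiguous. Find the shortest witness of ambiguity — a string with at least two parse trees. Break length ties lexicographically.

m c e n

length 3: no string has ≥2 trees
length 4: m c e n has 2 parse trees

Two derivations of m c e n:
  Z0 ⇒ m Atom n ⇒ m Fact e n ⇒ m c e n
  Z0 ⇒ m Atom n ⇒ m c Arg n ⇒ m c e n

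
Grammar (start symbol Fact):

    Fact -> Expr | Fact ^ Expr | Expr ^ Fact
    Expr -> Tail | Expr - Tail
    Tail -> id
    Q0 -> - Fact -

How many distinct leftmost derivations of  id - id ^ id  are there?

2

Parse trees for id - id ^ id:
  [Fact [Fact [Expr [Expr [Tail id]] - [Tail id]]] ^ [Expr [Tail id]]]
  [Fact [Expr [Expr [Tail id]] - [Tail id]] ^ [Fact [Expr [Tail id]]]]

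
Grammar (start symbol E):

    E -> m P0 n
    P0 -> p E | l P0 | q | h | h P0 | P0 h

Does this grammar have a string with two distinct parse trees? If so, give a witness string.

Witness: m h h n

Derivation 1: E ⇒ m P0 n ⇒ m h P0 n ⇒ m h h n
Derivation 2: E ⇒ m P0 n ⇒ m P0 h n ⇒ m h h n

Two distinct leftmost derivations for the same string.

Ambiguous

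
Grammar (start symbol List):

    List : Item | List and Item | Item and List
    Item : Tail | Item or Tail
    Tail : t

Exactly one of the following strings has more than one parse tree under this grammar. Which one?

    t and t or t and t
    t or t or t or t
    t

t and t or t and t: 4 trees
t or t or t or t: 1 tree
t: 1 tree

t and t or t and t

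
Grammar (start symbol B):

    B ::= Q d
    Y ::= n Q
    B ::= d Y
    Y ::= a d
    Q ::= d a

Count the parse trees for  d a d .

2

Parse trees for d a d:
  [B [Q d a] d]
  [B d [Y a d]]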